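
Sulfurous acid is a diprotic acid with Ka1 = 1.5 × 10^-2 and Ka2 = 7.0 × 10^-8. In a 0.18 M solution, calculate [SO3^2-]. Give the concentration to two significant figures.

First ionization gives [H+] ≈ [HSO3-] = 4.50 × 10^-2 M.
Second step: Ka2 = [H+][SO3^2-]/[HSO3-] ≈ [SO3^2-] (since [H+] ≈ [HSO3-]).
So [SO3^2-] ≈ Ka2.

7.0 × 10^-8 M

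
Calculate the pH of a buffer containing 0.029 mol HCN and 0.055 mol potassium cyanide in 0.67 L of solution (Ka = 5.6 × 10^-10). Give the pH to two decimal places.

pKa = −log(5.6 × 10^-10) = 9.252
pH = pKa + log([A⁻]/[HA]) = 9.252 + log(0.055/0.029)
pH = 9.252 + (+0.278) = 9.53

pH = 9.53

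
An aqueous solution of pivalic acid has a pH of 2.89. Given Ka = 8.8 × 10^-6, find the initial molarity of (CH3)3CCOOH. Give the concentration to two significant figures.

C₀ = 1.9 × 10^-1 M

[H+] = 10^(-2.89) = 1.29 × 10^-3 M = x
Ka = x²/(C₀ − x) ⇒ C₀ = x + x²/Ka
C₀ = 1.29 × 10^-3 + (1.29 × 10^-3)²/(8.8 × 10^-6) = 1.90 × 10^-1 M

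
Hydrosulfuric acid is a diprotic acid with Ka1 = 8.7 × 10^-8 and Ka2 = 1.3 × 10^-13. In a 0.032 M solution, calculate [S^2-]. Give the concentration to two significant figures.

1.3 × 10^-13 M

First ionization gives [H+] ≈ [HS-] = 5.28 × 10^-5 M.
Second step: Ka2 = [H+][S^2-]/[HS-] ≈ [S^2-] (since [H+] ≈ [HS-]).
So [S^2-] ≈ Ka2.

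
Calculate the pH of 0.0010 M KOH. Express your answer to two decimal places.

pH = 11.00

KOH is a strong base; [OH-] = 0.001 M.
pOH = -log(0.001) = 3.00
pH = 14.00 - 3.00 = 11.00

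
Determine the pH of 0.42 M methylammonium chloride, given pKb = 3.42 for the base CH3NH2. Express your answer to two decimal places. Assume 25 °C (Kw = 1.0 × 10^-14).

pH = 5.48

CH3NH3+ is the conjugate acid of the weak base CH3NH2.
Kb = 10^(−3.42) = 3.80 × 10^-4
Ka = Kw/Kb = 1.0×10^-14 / 3.80 × 10^-4 = 2.63 × 10^-11
From the ICE table, Ka = [H+]²/(0.42 − [H+]) = 2.63 × 10^-11.
Since Ka ≪ C₀, [H+] ≈ √(Ka·C₀) = 3.32 × 10^-6 M.
Check: 0.00079% ionized — well under 5%, approximation valid.
pH = −log[H+] = −log(3.32 × 10^-6) = 5.48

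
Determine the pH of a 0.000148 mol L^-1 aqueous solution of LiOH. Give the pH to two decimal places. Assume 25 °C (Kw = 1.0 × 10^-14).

LiOH is a strong base; [OH-] = 0.000148 M.
pOH = -log(0.000148) = 3.83
pH = 14.00 - 3.83 = 10.17

pH = 10.17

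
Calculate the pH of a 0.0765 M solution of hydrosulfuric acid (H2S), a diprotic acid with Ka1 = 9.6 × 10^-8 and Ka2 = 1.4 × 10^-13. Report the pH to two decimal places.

Ka1 ≫ Ka2, so treat the first dissociation as the only significant source of H+.
Ka1 = x²/(0.0765 − x) = 9.6 × 10^-8
x ≈ √(9.6 × 10^-8 × 0.0765) = 8.57 × 10^-5 M
pH = −log(8.57 × 10^-5) = 4.07

pH = 4.07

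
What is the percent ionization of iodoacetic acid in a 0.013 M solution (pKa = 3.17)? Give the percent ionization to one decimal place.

ICH2COOH ⇌ ICH2COO- + H+; let x = [H+] at equilibrium.
Ka = 10^(−3.17) = 6.76 × 10^-4
Ka = x²/(C₀ − x); solving the quadratic gives x = 2.65 × 10^-3 M.
Fraction ionized = 2.65 × 10^-3 / 0.013 = 0.2038 → 20.4%

20.4%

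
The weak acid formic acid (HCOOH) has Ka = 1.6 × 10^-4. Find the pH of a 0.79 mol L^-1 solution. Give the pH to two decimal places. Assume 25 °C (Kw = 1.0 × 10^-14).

HCOOH ⇌ HCOO- + H+
From the ICE table, Ka = [H+]²/(0.79 − [H+]) = 1.6 × 10^-4.
Assume [H+] ≪ 0.79: [H+] ≈ √(1.6 × 10^-4 × 0.79) = 1.12 × 10^-2 M
pH = −log(1.12 × 10^-2) = 1.95

pH = 1.95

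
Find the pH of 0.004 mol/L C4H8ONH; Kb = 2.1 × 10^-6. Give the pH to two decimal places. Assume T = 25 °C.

C4H8ONH + H2O ⇌ C4H8ONH2+ + OH-
Kb = x²/(0.004 − x) = 2.1 × 10^-6
Assume x ≪ 0.004: x ≈ √(2.1 × 10^-6 × 0.004) = 9.17 × 10^-5 M
Check: 2.3% ionized — well under 5%, approximation valid.
pOH = 4.04, so pH = 14.00 − pOH = 9.96

pH = 9.96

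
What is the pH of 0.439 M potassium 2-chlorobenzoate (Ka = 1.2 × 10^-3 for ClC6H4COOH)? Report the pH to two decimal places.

ClC6H4COO- is the conjugate base of the weak acid ClC6H4COOH.
Kb = Kw/Ka = 1.0×10^-14 / 1.2 × 10^-3 = 8.33 × 10^-12
Let x = [OH-] at equilibrium. Kb = x²/(0.439 − x).
Assume x ≪ 0.439: x ≈ √(8.33 × 10^-12 × 0.439) = 1.91 × 10^-6 M
pOH = −log(1.91 × 10^-6) = 5.72; pH = 14.00 − 5.72 = 8.28

pH = 8.28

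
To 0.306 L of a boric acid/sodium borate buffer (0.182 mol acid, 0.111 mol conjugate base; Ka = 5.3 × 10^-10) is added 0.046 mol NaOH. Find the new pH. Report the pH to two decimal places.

After neutralization: n(B(OH)3) = 0.136 mol, n(B(OH)4-) = 0.157 mol.
pKa = −log(5.3 × 10^-10) = 9.276
pH = pKa + log([A⁻]/[HA]) = 9.276 + log(0.157/0.136) = 9.276 +0.062

pH = 9.34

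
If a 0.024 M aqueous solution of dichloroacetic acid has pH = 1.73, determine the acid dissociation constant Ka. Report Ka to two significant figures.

Ka = 6.4 × 10^-2

[H+] = 10^(-1.73) = 1.86 × 10^-2 M
At equilibrium [HA] = 0.024 − 1.86 × 10^-2 = 5.40 × 10^-3 M
Ka = [H+][A-]/[HA] = (1.86 × 10^-2)² / 5.40 × 10^-3 = 6.4 × 10^-2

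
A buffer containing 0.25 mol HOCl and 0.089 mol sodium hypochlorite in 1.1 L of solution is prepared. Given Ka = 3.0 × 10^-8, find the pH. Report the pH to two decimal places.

pKa = −log(3.0 × 10^-8) = 7.523
pH = pKa + log([A⁻]/[HA]) = 7.523 + log(0.089/0.25)
pH = 7.523 + (-0.449) = 7.07

pH = 7.07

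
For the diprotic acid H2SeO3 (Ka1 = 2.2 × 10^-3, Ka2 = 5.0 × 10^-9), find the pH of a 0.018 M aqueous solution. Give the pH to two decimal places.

Since Ka1 ≫ Ka2, the first ionization dominates [H+].
Ka1 = x²/(0.018 − x) = 2.2 × 10^-3
Solving the quadratic: x = (−Ka1 + √(Ka1² + 4·Ka1·C₀))/2 = 5.29 × 10^-3 M
pH = −log(5.29 × 10^-3) = 2.28

pH = 2.28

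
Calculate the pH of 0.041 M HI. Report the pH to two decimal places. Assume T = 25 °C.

HI is a strong acid and dissociates completely, so [H+] = 0.041 M.
pH = -log(0.041) = 1.39

pH = 1.39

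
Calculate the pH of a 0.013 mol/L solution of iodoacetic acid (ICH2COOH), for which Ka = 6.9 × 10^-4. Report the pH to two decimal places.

pH = 2.57

ICH2COOH ⇌ ICH2COO- + H+
Ka = [H+]²/(0.013 − [H+]) = 6.9 × 10^-4
The 5% rule fails; solving [H+]² + Ka·[H+] − Ka·C₀ = 0 exactly:
[H+] = (−Ka + √(Ka² + 4·Ka·C₀))/2 = 2.67 × 10^-3 M
pH = −log[H+] = −log(2.67 × 10^-3) = 2.57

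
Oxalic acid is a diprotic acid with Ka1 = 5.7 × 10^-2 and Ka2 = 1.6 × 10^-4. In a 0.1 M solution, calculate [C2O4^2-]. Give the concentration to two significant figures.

1.6 × 10^-4 M

First ionization gives [H+] ≈ [HC2O4-] = 5.22 × 10^-2 M.
Second step: Ka2 = [H+][C2O4^2-]/[HC2O4-] ≈ [C2O4^2-] (since [H+] ≈ [HC2O4-]).
So [C2O4^2-] ≈ Ka2.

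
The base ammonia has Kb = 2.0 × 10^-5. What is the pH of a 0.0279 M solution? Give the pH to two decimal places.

pH = 10.87

NH3 + H2O ⇌ NH4+ + OH-
From the ICE table, Kb = [OH-]²/(0.0279 − [OH-]) = 2.0 × 10^-5.
Assume [OH-] ≪ 0.0279: [OH-] ≈ √(2.0 × 10^-5 × 0.0279) = 7.47 × 10^-4 M
Check: 2.7% ionized — well under 5%, approximation valid.
pOH = −log(7.47 × 10^-4) = 3.13; pH = 14.00 − 3.13 = 10.87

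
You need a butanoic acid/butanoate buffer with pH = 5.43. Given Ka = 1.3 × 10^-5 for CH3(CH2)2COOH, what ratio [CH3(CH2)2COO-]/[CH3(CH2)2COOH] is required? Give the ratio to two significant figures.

pKa = -log(1.3 × 10^-5) = 4.886
pH = pKa + log(r) ⇒ log(r) = 5.43 − 4.886 = +0.544
r = [CH3(CH2)2COO-]/[CH3(CH2)2COOH] = 10^(+0.544) = 3.5

ratio = 3.5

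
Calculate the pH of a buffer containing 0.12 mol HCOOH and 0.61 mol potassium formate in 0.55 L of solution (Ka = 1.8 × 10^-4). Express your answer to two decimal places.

pH = 4.45

pKa = −log(1.8 × 10^-4) = 3.745
Henderson–Hasselbalch: pH = pKa + log([HCOO-]/[HCOOH]) = 3.745 + log(0.61/0.12)
pH = 3.745 + (+0.706) = 4.45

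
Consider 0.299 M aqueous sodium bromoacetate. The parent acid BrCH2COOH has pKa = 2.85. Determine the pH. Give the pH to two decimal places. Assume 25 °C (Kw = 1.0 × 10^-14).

BrCH2COO- is the conjugate base of the weak acid BrCH2COOH.
Ka = 10^(−2.85) = 1.41 × 10^-3
Kb = Kw/Ka = 1.0×10^-14 / 1.41 × 10^-3 = 7.09 × 10^-12
From the ICE table, Kb = x²/(0.299 − x) = 7.09 × 10^-12.
Neglecting x in the denominator: x = √(7.09 × 10^-12 × 0.299) = 1.46 × 10^-6 M
(x/C₀ = 0.00049% < 5%, so the approximation holds.)
pOH = 5.84, so pH = 14.00 − pOH = 8.16

pH = 8.16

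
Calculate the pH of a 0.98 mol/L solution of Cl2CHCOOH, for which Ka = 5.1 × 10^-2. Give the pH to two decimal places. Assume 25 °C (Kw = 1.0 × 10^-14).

pH = 0.70

Cl2CHCOOH ⇌ Cl2CHCOO- + H+
From the ICE table, Ka = x²/(0.98 − x) = 5.1 × 10^-2.
Here C₀/Ka ≈ 19.2, so the small-x approximation fails. Use the quadratic:
x = (−Ka + √(Ka² + 4·Ka·C₀))/2 = 2.00 × 10^-1 M
pH = −log(2.00 × 10^-1) = 0.70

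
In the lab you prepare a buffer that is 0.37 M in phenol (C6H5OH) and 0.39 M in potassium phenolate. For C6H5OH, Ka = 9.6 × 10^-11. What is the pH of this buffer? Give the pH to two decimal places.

pH = 10.04

pKa = −log(9.6 × 10^-11) = 10.018
Henderson–Hasselbalch: pH = pKa + log([C6H5O-]/[C6H5OH]) = 10.018 + log(0.39/0.37)
pH = 10.018 + (+0.023) = 10.04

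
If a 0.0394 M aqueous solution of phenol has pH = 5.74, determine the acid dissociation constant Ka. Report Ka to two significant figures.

Ka = 8.4 × 10^-11

[H+] = 10^(-5.74) = 1.82 × 10^-6 M
At equilibrium [HA] = 0.0394 − 1.82 × 10^-6 = 3.94 × 10^-2 M
Ka = [H+][A-]/[HA] = (1.82 × 10^-6)² / 3.94 × 10^-2 = 8.4 × 10^-11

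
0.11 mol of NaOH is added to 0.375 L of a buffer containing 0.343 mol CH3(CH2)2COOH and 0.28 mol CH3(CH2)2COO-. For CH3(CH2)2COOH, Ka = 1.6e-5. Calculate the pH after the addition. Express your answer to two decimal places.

After neutralization: n(CH3(CH2)2COOH) = 0.233 mol, n(CH3(CH2)2COO-) = 0.39 mol.
pKa = −log(1.6 × 10^-5) = 4.796
pH = pKa + log([A⁻]/[HA]) = 4.796 + log(0.39/0.233) = 4.796 +0.224

pH = 5.02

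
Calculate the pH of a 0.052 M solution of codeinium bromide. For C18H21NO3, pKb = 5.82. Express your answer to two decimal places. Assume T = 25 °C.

C18H22NO3+ is the conjugate acid of the weak base C18H21NO3.
Kb = 10^(−5.82) = 1.51 × 10^-6
Ka = Kw/Kb = 1.0×10^-14 / 1.51 × 10^-6 = 6.62 × 10^-9
From the ICE table, Ka = x²/(0.052 − x) = 6.62 × 10^-9.
Assume x ≪ 0.052: x ≈ √(6.62 × 10^-9 × 0.052) = 1.86 × 10^-5 M
Check: 0.036% ionized — well under 5%, approximation valid.
pH = −log[H+] = −log(1.86 × 10^-5) = 4.73

pH = 4.73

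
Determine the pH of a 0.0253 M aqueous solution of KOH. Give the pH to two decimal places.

pH = 12.40

KOH is a strong base; [OH-] = 0.0253 M.
pOH = -log(0.0253) = 1.60
pH = 14.00 - 1.60 = 12.40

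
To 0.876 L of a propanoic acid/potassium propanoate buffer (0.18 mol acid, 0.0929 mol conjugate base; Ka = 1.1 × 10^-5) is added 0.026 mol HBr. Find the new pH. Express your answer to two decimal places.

pH = 4.47

Added H+ converts CH3CH2COO- to CH3CH2COOH: CH3CH2COOH → 0.206 mol, CH3CH2COO- → 0.0669 mol.
pKa = −log(1.1 × 10^-5) = 4.959
Henderson–Hasselbalch with mole ratio 0.0669/0.206: pH = 4.959 + (-0.488)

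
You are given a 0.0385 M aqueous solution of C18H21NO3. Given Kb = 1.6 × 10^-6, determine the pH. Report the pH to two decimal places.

C18H21NO3 + H2O ⇌ C18H22NO3+ + OH-
Let x = [OH-] at equilibrium. Kb = x²/(0.0385 − x).
Neglecting x in the denominator: x = √(1.6 × 10^-6 × 0.0385) = 2.48 × 10^-4 M
(x/C₀ = 0.64% < 5%, so the approximation holds.)
pOH = 3.61, so pH = 14.00 − pOH = 10.39

pH = 10.39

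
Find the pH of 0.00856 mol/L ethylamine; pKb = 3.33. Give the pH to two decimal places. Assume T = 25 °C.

pH = 11.25

C2H5NH2 + H2O ⇌ C2H5NH3+ + OH-
Kb = 10^(−3.33) = 4.68 × 10^-4
Let x = [OH-] at equilibrium. Kb = x²/(0.00856 − x).
The 5% rule fails; solving x² + Kb·x − Kb·C₀ = 0 exactly:
x = [−0.000468 + √(0.000468² + 1.6e-05)]/2 = 1.78 × 10^-3 M
pOH = −log(1.78 × 10^-3) = 2.75; pH = 14.00 − 2.75 = 11.25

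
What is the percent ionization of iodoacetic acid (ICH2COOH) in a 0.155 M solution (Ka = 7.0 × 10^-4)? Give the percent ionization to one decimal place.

6.5%

ICH2COOH ⇌ ICH2COO- + H+; let x = [H+] at equilibrium.
Ka = x²/(C₀ − x); solving the quadratic gives x = 1.01 × 10^-2 M.
Fraction ionized = 1.01 × 10^-2 / 0.155 = 0.0652 → 6.5%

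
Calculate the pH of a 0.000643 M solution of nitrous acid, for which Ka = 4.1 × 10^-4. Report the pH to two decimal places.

HNO2 ⇌ NO2- + H+
Ka = [H+]²/(0.000643 − [H+]) = 4.1 × 10^-4
Here C₀/Ka ≈ 1.57, so the small-[H+] approximation fails. Use the quadratic:
[H+] = (−Ka + √(Ka² + 4·Ka·C₀))/2 = 3.48 × 10^-4 M
pH = −log(3.48 × 10^-4) = 3.46

pH = 3.46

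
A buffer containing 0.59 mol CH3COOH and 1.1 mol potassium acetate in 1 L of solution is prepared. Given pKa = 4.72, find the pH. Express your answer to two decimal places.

pH = 4.99

Using pH = pKa + log([base]/[acid]) with [base]/[acid] = 1.1/0.59:
pH = 4.72 + (+0.271) = 4.99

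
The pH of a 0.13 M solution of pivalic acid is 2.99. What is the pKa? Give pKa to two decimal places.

pKa = 5.09

[H+] = 10^(-2.99) = 1.02 × 10^-3 M
At equilibrium [HA] = 0.13 − 1.02 × 10^-3 = 1.29 × 10^-1 M
Ka = [H+][A-]/[HA] = (1.02 × 10^-3)² / 1.29 × 10^-1 = 8.07 × 10^-6
pKa = -log(8.07 × 10^-6) = 5.09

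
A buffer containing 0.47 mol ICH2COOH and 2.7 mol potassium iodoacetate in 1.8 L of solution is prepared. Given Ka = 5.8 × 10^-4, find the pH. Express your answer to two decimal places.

pH = 4.00

pKa = −log(5.8 × 10^-4) = 3.237
pH = pKa + log([A⁻]/[HA]) = 3.237 + log(2.7/0.47)
pH = 3.237 + (+0.759) = 4.00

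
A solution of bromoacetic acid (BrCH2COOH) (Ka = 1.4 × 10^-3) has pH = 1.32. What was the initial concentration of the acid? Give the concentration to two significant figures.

[H+] = 10^(-1.32) = 4.79 × 10^-2 M = x
Ka = x²/(C₀ − x) ⇒ C₀ = x + x²/Ka
C₀ = 4.79 × 10^-2 + (4.79 × 10^-2)²/(1.4 × 10^-3) = 1.69 M

C₀ = 1.7 M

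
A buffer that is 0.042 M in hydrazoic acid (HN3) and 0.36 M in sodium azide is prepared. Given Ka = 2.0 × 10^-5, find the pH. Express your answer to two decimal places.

pKa = −log(2.0 × 10^-5) = 4.699
Using pH = pKa + log([base]/[acid]) with [base]/[acid] = 0.36/0.042:
pH = 4.699 + (+0.933) = 5.63

pH = 5.63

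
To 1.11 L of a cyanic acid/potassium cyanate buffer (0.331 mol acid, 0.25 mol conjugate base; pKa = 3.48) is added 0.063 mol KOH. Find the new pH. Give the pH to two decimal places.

OH- converts HOCN to OCN-: HOCN → 0.268 mol, OCN- → 0.313 mol.
Henderson–Hasselbalch with mole ratio 0.313/0.268: pH = 3.48 + (+0.067)

pH = 3.55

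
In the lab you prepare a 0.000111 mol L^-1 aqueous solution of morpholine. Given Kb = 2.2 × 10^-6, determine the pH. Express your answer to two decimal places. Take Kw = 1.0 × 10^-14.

pH = 9.16

C4H8ONH + H2O ⇌ C4H8ONH2+ + OH-
From the ICE table, Kb = [OH-]²/(0.000111 − [OH-]) = 2.2 × 10^-6.
The 5% rule fails; solving [OH-]² + Kb·[OH-] − Kb·C₀ = 0 exactly:
[OH-] = [−2.2e-06 + √(2.2e-06² + 9.77e-10)]/2 = 1.46 × 10^-5 M
pOH = −log(1.46 × 10^-5) = 4.84; pH = 14.00 − 4.84 = 9.16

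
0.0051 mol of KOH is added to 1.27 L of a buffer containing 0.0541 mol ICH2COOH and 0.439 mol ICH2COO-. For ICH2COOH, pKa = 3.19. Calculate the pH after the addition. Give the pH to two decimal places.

OH- converts ICH2COOH to ICH2COO-: ICH2COOH → 0.049 mol, ICH2COO- → 0.444 mol.
Henderson–Hasselbalch with mole ratio 0.444/0.049: pH = 3.19 + (+0.957)

pH = 4.15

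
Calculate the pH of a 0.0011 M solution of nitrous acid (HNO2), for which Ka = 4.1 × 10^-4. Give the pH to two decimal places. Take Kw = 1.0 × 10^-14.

HNO2 ⇌ NO2- + H+
Ka = x²/(0.0011 − x) = 4.1 × 10^-4
x is not negligible relative to C₀; solve x² + 0.00041·x − 4.51e-07 = 0.
x = [−0.00041 + √(0.00041² + 1.8e-06)]/2 = 4.97 × 10^-4 M
pH = −log(4.97 × 10^-4) = 3.30

pH = 3.30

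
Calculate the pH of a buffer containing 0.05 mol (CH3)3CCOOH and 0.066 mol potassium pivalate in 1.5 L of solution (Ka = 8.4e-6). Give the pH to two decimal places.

pKa = −log(8.4 × 10^-6) = 5.076
Henderson–Hasselbalch: pH = pKa + log([(CH3)3CCOO-]/[(CH3)3CCOOH]) = 5.076 + log(0.066/0.05)
pH = 5.076 + (+0.121) = 5.20

pH = 5.20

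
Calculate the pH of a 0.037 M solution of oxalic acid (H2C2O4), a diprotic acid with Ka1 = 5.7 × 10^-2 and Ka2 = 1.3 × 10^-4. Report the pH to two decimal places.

Ka1 ≫ Ka2, so treat the first dissociation as the only significant source of H+.
Ka1 = x²/(0.037 − x) = 5.7 × 10^-2
Solving the quadratic: x = (−Ka1 + √(Ka1² + 4·Ka1·C₀))/2 = 2.55 × 10^-2 M
pH = −log(2.55 × 10^-2) = 1.59

pH = 1.59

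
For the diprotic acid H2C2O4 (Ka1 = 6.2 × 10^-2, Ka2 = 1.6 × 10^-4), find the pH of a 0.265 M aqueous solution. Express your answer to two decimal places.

Since Ka1 ≫ Ka2, the first ionization dominates [H+].
Ka1 = x²/(0.265 − x) = 6.2 × 10^-2
Solving the quadratic: x = (−Ka1 + √(Ka1² + 4·Ka1·C₀))/2 = 1.01 × 10^-1 M
pH = −log(1.01 × 10^-1) = 1.00

pH = 1.00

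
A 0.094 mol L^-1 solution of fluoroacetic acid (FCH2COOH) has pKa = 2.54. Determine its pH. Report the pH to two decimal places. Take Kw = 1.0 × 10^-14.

pH = 1.82

FCH2COOH ⇌ FCH2COO- + H+
Ka = 10^(−2.54) = 2.88 × 10^-3
Ka = [H+]²/(0.094 − [H+]) = 2.88 × 10^-3
Here C₀/Ka ≈ 32.6, so the small-[H+] approximation fails. Use the quadratic:
[H+] = (−Ka + √(Ka² + 4·Ka·C₀))/2 = 1.51 × 10^-2 M
pH = −log(1.51 × 10^-2) = 1.82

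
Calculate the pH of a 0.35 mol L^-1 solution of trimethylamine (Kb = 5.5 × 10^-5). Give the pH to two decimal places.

pH = 11.64

(CH3)3N + H2O ⇌ (CH3)3NH+ + OH-
From the ICE table, Kb = [OH-]²/(0.35 − [OH-]) = 5.5 × 10^-5.
Neglecting [OH-] in the denominator: [OH-] = √(5.5 × 10^-5 × 0.35) = 4.39 × 10^-3 M
([OH-]/C₀ = 1.3% < 5%, so the approximation holds.)
pOH = 2.36, so pH = 14.00 − pOH = 11.64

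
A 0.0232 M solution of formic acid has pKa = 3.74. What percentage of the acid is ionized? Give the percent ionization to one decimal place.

HCOOH ⇌ HCOO- + H+; let x = [H+] at equilibrium.
Ka = 10^(−3.74) = 1.82 × 10^-4
Solve x² + 0.000182x − 4.22e-06 = 0 → x = 1.97 × 10^-3 M
% ionization = x/C₀ × 100% = 1.97 × 10^-3/0.0232 × 100% = 8.5%

8.5%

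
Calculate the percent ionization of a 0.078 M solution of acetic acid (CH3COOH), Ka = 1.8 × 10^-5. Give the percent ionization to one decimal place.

CH3COOH ⇌ CH3COO- + H+; let x = [H+] at equilibrium.
x ≈ √(Ka·C₀) = √(1.8 × 10^-5 × 0.078) = 1.18 × 10^-3 M
% ionization = x/C₀ × 100% = 1.18 × 10^-3/0.078 × 100% = 1.5%

1.5%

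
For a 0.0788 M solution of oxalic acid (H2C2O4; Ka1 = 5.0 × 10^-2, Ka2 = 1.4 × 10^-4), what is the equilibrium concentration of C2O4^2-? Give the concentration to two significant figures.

1.4 × 10^-4 M

First ionization gives [H+] ≈ [HC2O4-] = 4.26 × 10^-2 M.
Second step: Ka2 = [H+][C2O4^2-]/[HC2O4-] ≈ [C2O4^2-] (since [H+] ≈ [HC2O4-]).
So [C2O4^2-] ≈ Ka2.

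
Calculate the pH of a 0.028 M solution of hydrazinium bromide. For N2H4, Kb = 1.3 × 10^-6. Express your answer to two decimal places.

pH = 4.83

N2H5+ is the conjugate acid of the weak base N2H4.
Ka = Kw/Kb = 1.0×10^-14 / 1.3 × 10^-6 = 7.69 × 10^-9
From the ICE table, Ka = x²/(0.028 − x) = 7.69 × 10^-9.
Since Ka ≪ C₀, x ≈ √(Ka·C₀) = 1.47 × 10^-5 M.
(x/C₀ = 0.052% < 5%, so the approximation holds.)
pH = −log[H+] = −log(1.47 × 10^-5) = 4.83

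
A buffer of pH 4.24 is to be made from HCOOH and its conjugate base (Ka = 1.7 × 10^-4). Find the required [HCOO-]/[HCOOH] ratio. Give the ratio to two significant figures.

ratio = 3.0

pKa = -log(1.7 × 10^-4) = 3.770
pH = pKa + log(r) ⇒ log(r) = 4.24 − 3.770 = +0.470
r = [HCOO-]/[HCOOH] = 10^(+0.470) = 2.95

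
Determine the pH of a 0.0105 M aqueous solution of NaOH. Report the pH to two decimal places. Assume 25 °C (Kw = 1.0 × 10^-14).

pH = 12.02

NaOH is a strong base; [OH-] = 0.0105 M.
pOH = -log(0.0105) = 1.98
pH = 14.00 - 1.98 = 12.02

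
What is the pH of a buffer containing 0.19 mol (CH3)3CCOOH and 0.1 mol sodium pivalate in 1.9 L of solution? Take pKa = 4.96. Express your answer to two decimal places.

Henderson–Hasselbalch: pH = pKa + log([(CH3)3CCOO-]/[(CH3)3CCOOH]) = 4.96 + log(0.1/0.19)
pH = 4.96 + (-0.279) = 4.68

pH = 4.68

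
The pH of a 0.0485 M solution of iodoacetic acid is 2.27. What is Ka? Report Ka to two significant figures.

[H+] = 10^(-2.27) = 5.37 × 10^-3 M
At equilibrium [HA] = 0.0485 − 5.37 × 10^-3 = 4.31 × 10^-2 M
Ka = [H+][A-]/[HA] = (5.37 × 10^-3)² / 4.31 × 10^-2 = 6.7 × 10^-4

Ka = 6.7 × 10^-4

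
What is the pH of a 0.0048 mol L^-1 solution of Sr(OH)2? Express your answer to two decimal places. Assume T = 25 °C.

pH = 11.98

Sr(OH)2 is a strong base (each formula unit releases 2 OH-); [OH-] = 0.0096 M.
pOH = -log(0.0096) = 2.02
pH = 14.00 - 2.02 = 11.98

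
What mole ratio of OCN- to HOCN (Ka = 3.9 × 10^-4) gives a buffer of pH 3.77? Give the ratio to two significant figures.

pKa = -log(3.9 × 10^-4) = 3.409
pH = pKa + log(r) ⇒ log(r) = 3.77 − 3.409 = +0.361
r = [OCN-]/[HOCN] = 10^(+0.361) = 2.3

ratio = 2.3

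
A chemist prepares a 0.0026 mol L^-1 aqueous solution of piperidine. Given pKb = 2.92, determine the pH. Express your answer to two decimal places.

pH = 11.10

C5H10NH + H2O ⇌ C5H10NH2+ + OH-
Kb = 10^(−2.92) = 1.20 × 10^-3
Kb = [OH-]²/(0.0026 − [OH-]) = 1.20 × 10^-3
[OH-] is not negligible relative to C₀; solve [OH-]² + 0.0012·[OH-] − 3.12e-06 = 0.
[OH-] = [−0.0012 + √(0.0012² + 1.25e-05)]/2 = 1.27 × 10^-3 M
pOH = −log(1.27 × 10^-3) = 2.90; pH = 14.00 − 2.90 = 11.10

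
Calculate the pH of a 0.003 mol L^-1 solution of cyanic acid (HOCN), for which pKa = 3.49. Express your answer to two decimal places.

pH = 3.08

HOCN ⇌ OCN- + H+
Ka = 10^(−3.49) = 3.24 × 10^-4
Ka = [H+]²/(0.003 − [H+]) = 3.24 × 10^-4
Here C₀/Ka ≈ 9.26, so the small-[H+] approximation fails. Use the quadratic:
[H+] = [−0.000324 + √(0.000324² + 3.89e-06)]/2 = 8.37 × 10^-4 M
pH = −log(8.37 × 10^-4) = 3.08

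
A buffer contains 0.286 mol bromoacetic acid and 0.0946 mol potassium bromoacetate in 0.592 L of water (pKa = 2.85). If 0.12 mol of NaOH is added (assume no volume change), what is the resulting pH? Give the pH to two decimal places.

After neutralization: n(BrCH2COOH) = 0.166 mol, n(BrCH2COO-) = 0.215 mol.
pH = pKa + log([A⁻]/[HA]) = 2.85 + log(0.215/0.166) = 2.85 +0.112

pH = 2.96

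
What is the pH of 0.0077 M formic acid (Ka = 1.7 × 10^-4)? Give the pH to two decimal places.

HCOOH ⇌ HCOO- + H+
Ka = [H+]²/(0.0077 − [H+]) = 1.7 × 10^-4
Here C₀/Ka ≈ 45.3, so the small-[H+] approximation fails. Use the quadratic:
[H+] = (−Ka + √(Ka² + 4·Ka·C₀))/2 = 1.06 × 10^-3 M
pH = −log[H+] = −log(1.06 × 10^-3) = 2.97

pH = 2.97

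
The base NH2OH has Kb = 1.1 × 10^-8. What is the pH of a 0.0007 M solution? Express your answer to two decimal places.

pH = 8.44

NH2OH + H2O ⇌ NH3OH+ + OH-
From the ICE table, Kb = [OH-]²/(0.0007 − [OH-]) = 1.1 × 10^-8.
Neglecting [OH-] in the denominator: [OH-] = √(1.1 × 10^-8 × 0.0007) = 2.77 × 10^-6 M
Check: 0.4% ionized — well under 5%, approximation valid.
pOH = −log(2.77 × 10^-6) = 5.56; pH = 14.00 − 5.56 = 8.44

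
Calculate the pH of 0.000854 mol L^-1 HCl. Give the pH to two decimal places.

pH = 3.07

HCl is a strong acid and dissociates completely, so [H+] = 0.000854 M.
pH = -log(0.000854) = 3.07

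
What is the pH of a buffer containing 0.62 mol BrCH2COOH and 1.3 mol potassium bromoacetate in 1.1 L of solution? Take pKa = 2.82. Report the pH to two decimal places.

Henderson–Hasselbalch: pH = pKa + log([BrCH2COO-]/[BrCH2COOH]) = 2.82 + log(1.3/0.62)
pH = 2.82 + (+0.322) = 3.14

pH = 3.14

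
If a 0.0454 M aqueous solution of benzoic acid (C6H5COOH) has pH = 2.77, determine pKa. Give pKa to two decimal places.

[H+] = 10^(-2.77) = 1.70 × 10^-3 M
At equilibrium [HA] = 0.0454 − 1.70 × 10^-3 = 4.37 × 10^-2 M
Ka = [H+][A-]/[HA] = (1.70 × 10^-3)² / 4.37 × 10^-2 = 6.61 × 10^-5
pKa = -log(6.61 × 10^-5) = 4.18

pKa = 4.18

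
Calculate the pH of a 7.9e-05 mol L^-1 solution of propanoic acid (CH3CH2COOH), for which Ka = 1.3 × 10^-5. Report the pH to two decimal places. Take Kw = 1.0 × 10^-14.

CH3CH2COOH ⇌ CH3CH2COO- + H+
From the ICE table, Ka = [H+]²/(7.9e-05 − [H+]) = 1.3 × 10^-5.
Here C₀/Ka ≈ 6.08, so the small-[H+] approximation fails. Use the quadratic:
[H+] = [−1.3e-05 + √(1.3e-05² + 4.11e-09)]/2 = 2.62 × 10^-5 M
pH = −log[H+] = −log(2.62 × 10^-5) = 4.58

pH = 4.58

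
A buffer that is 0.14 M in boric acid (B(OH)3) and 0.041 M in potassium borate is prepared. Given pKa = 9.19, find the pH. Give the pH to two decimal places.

Using pH = pKa + log([base]/[acid]) with [base]/[acid] = 0.041/0.14:
pH = 9.19 + (-0.533) = 8.66

pH = 8.66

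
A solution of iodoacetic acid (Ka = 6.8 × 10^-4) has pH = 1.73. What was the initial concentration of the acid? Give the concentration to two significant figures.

C₀ = 5.3 × 10^-1 M

[H+] = 10^(-1.73) = 1.86 × 10^-2 M = x
Ka = x²/(C₀ − x) ⇒ C₀ = x + x²/Ka
C₀ = 1.86 × 10^-2 + (1.86 × 10^-2)²/(6.8 × 10^-4) = 5.27 × 10^-1 M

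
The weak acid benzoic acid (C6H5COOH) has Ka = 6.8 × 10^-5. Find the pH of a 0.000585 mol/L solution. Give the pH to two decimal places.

C6H5COOH ⇌ C6H5COO- + H+
Ka = x²/(0.000585 − x) = 6.8 × 10^-5
The 5% rule fails; solving x² + Ka·x − Ka·C₀ = 0 exactly:
x = (−Ka + √(Ka² + 4·Ka·C₀))/2 = 1.68 × 10^-4 M
pH = −log[H+] = −log(1.68 × 10^-4) = 3.77

pH = 3.77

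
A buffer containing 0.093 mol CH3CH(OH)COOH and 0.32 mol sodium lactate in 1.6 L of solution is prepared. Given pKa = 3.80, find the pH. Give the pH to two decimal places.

pH = pKa + log([A⁻]/[HA]) = 3.80 + log(0.32/0.093)
pH = 3.80 + (+0.537) = 4.34

pH = 4.34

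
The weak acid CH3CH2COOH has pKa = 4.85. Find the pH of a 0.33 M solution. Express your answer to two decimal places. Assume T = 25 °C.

CH3CH2COOH ⇌ CH3CH2COO- + H+
Ka = 10^(−4.85) = 1.41 × 10^-5
From the ICE table, Ka = [H+]²/(0.33 − [H+]) = 1.41 × 10^-5.
Neglecting [H+] in the denominator: [H+] = √(1.41 × 10^-5 × 0.33) = 2.16 × 10^-3 M
([H+]/C₀ = 0.65% < 5%, so the approximation holds.)
pH = −log[H+] = −log(2.16 × 10^-3) = 2.67

pH = 2.67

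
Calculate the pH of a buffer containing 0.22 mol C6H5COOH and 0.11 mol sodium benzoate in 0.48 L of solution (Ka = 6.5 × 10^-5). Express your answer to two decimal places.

pH = 3.89

pKa = −log(6.5 × 10^-5) = 4.187
Henderson–Hasselbalch: pH = pKa + log([C6H5COO-]/[C6H5COOH]) = 4.187 + log(0.11/0.22)
pH = 4.187 + (-0.301) = 3.89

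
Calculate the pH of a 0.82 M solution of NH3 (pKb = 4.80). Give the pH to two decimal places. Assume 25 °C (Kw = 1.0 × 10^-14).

NH3 + H2O ⇌ NH4+ + OH-
Kb = 10^(−4.80) = 1.58 × 10^-5
From the ICE table, Kb = x²/(0.82 − x) = 1.58 × 10^-5.
Assume x ≪ 0.82: x ≈ √(1.58 × 10^-5 × 0.82) = 3.60 × 10^-3 M
(x/C₀ = 0.44% < 5%, so the approximation holds.)
pOH = −log(3.60 × 10^-3) = 2.44; pH = 14.00 − 2.44 = 11.56

pH = 11.56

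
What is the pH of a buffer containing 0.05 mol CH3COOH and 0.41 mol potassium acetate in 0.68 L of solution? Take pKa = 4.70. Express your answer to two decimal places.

Henderson–Hasselbalch: pH = pKa + log([CH3COO-]/[CH3COOH]) = 4.70 + log(0.41/0.05)
pH = 4.70 + (+0.914) = 5.61

pH = 5.61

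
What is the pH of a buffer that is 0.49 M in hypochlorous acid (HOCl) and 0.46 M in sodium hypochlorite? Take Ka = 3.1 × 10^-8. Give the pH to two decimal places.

pH = 7.48

pKa = −log(3.1 × 10^-8) = 7.509
Henderson–Hasselbalch: pH = pKa + log([OCl-]/[HOCl]) = 7.509 + log(0.46/0.49)
pH = 7.509 + (-0.027) = 7.48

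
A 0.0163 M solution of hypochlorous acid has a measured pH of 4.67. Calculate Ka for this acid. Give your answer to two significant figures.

[H+] = 10^(-4.67) = 2.14 × 10^-5 M
At equilibrium [HA] = 0.0163 − 2.14 × 10^-5 = 1.63 × 10^-2 M
Ka = [H+][A-]/[HA] = (2.14 × 10^-5)² / 1.63 × 10^-2 = 2.8 × 10^-8

Ka = 2.8 × 10^-8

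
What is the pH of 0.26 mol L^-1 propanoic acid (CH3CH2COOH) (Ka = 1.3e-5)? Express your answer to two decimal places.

pH = 2.74

CH3CH2COOH ⇌ CH3CH2COO- + H+
Ka = [H+]²/(0.26 − [H+]) = 1.3 × 10^-5
Neglecting [H+] in the denominator: [H+] = √(1.3 × 10^-5 × 0.26) = 1.84 × 10^-3 M
Check: 0.71% ionized — well under 5%, approximation valid.
pH = −log[H+] = −log(1.84 × 10^-3) = 2.74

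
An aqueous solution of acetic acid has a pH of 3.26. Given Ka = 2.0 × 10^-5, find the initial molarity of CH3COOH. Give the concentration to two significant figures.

[H+] = 10^(-3.26) = 5.50 × 10^-4 M = x
Ka = x²/(C₀ − x) ⇒ C₀ = x + x²/Ka
C₀ = 5.50 × 10^-4 + (5.50 × 10^-4)²/(2.0 × 10^-5) = 1.57 × 10^-2 M

C₀ = 1.6 × 10^-2 M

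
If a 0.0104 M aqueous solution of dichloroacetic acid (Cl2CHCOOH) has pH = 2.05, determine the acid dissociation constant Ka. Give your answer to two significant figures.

[H+] = 10^(-2.05) = 8.91 × 10^-3 M
At equilibrium [HA] = 0.0104 − 8.91 × 10^-3 = 1.49 × 10^-3 M
Ka = [H+][A-]/[HA] = (8.91 × 10^-3)² / 1.49 × 10^-3 = 5.3 × 10^-2

Ka = 5.3 × 10^-2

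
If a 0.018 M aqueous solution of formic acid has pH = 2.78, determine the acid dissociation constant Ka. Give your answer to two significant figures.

Ka = 1.7 × 10^-4

[H+] = 10^(-2.78) = 1.66 × 10^-3 M
At equilibrium [HA] = 0.018 − 1.66 × 10^-3 = 1.63 × 10^-2 M
Ka = [H+][A-]/[HA] = (1.66 × 10^-3)² / 1.63 × 10^-2 = 1.7 × 10^-4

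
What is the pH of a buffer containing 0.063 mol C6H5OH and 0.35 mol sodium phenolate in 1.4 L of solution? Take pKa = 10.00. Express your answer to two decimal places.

pH = 10.74

Using pH = pKa + log([base]/[acid]) with [base]/[acid] = 0.35/0.063:
pH = 10.00 + (+0.745) = 10.74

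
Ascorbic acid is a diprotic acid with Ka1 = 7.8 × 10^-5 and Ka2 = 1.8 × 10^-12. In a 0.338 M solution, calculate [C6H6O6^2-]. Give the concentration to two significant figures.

First ionization gives [H+] ≈ [HC6H6O6-] = 5.13 × 10^-3 M.
Second step: Ka2 = [H+][C6H6O6^2-]/[HC6H6O6-] ≈ [C6H6O6^2-] (since [H+] ≈ [HC6H6O6-]).
So [C6H6O6^2-] ≈ Ka2.

1.8 × 10^-12 M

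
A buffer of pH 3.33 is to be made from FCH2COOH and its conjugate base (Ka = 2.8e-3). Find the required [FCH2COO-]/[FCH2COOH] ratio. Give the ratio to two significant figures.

ratio = 6.0

pKa = -log(2.8 × 10^-3) = 2.553
pH = pKa + log(r) ⇒ log(r) = 3.33 − 2.553 = +0.777
r = [FCH2COO-]/[FCH2COOH] = 10^(+0.777) = 5.98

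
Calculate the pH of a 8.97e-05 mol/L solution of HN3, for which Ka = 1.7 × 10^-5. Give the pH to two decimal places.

pH = 4.50

HN3 ⇌ N3- + H+
From the ICE table, Ka = x²/(8.97e-05 − x) = 1.7 × 10^-5.
The 5% rule fails; solving x² + Ka·x − Ka·C₀ = 0 exactly:
x = [−1.7e-05 + √(1.7e-05² + 6.1e-09)]/2 = 3.15 × 10^-5 M
pH = −log[H+] = −log(3.15 × 10^-5) = 4.50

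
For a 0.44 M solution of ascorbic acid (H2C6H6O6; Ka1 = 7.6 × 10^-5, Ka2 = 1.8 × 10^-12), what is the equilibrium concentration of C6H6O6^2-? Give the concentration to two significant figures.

1.8 × 10^-12 M

First ionization gives [H+] ≈ [HC6H6O6-] = 5.78 × 10^-3 M.
Second step: Ka2 = [H+][C6H6O6^2-]/[HC6H6O6-] ≈ [C6H6O6^2-] (since [H+] ≈ [HC6H6O6-]).
So [C6H6O6^2-] ≈ Ka2.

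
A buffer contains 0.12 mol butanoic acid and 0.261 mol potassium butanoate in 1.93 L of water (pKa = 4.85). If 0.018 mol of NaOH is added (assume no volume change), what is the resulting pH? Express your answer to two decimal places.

OH- converts CH3(CH2)2COOH to CH3(CH2)2COO-: CH3(CH2)2COOH → 0.102 mol, CH3(CH2)2COO- → 0.279 mol.
pH = pKa + log(n_CH3(CH2)2COO-/n_CH3(CH2)2COOH) = 4.85 + log(0.279/0.102) = 4.85 + (+0.437)

pH = 5.29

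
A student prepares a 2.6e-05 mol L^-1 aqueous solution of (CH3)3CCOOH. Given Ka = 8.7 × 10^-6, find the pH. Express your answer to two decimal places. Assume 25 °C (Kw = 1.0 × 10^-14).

(CH3)3CCOOH ⇌ (CH3)3CCOO- + H+
From the ICE table, Ka = [H+]²/(2.6e-05 − [H+]) = 8.7 × 10^-6.
The 5% rule fails; solving [H+]² + Ka·[H+] − Ka·C₀ = 0 exactly:
[H+] = [−8.7e-06 + √(8.7e-06² + 9.05e-10)]/2 = 1.13 × 10^-5 M
pH = −log[H+] = −log(1.13 × 10^-5) = 4.95

pH = 4.95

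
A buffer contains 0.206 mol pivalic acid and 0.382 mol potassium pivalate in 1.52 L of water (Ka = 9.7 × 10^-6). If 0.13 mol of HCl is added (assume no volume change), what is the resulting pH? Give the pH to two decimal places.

After neutralization: n((CH3)3CCOOH) = 0.336 mol, n((CH3)3CCOO-) = 0.252 mol.
pKa = −log(9.7 × 10^-6) = 5.013
pH = pKa + log([A⁻]/[HA]) = 5.013 + log(0.252/0.336) = 5.013 -0.125

pH = 4.89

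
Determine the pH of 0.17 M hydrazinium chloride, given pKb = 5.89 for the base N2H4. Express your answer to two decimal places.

N2H5+ is the conjugate acid of the weak base N2H4.
Kb = 10^(−5.89) = 1.29 × 10^-6
Ka = Kw/Kb = 1.0×10^-14 / 1.29 × 10^-6 = 7.75 × 10^-9
From the ICE table, Ka = [H+]²/(0.17 − [H+]) = 7.75 × 10^-9.
Since Ka ≪ C₀, [H+] ≈ √(Ka·C₀) = 3.63 × 10^-5 M.
pH = −log(3.63 × 10^-5) = 4.44

pH = 4.44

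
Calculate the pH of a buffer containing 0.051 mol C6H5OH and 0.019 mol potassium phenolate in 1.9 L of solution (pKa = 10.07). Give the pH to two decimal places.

pH = 9.64

Henderson–Hasselbalch: pH = pKa + log([C6H5O-]/[C6H5OH]) = 10.07 + log(0.019/0.051)
pH = 10.07 + (-0.429) = 9.64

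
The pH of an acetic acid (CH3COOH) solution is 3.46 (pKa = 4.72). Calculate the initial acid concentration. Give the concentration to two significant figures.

C₀ = 6.7 × 10^-3 M

[H+] = 10^(-3.46) = 3.47 × 10^-4 M = x
Ka = 10^(−4.72) = 1.91 × 10^-5
Ka = x²/(C₀ − x) ⇒ C₀ = x + x²/Ka
C₀ = 3.47 × 10^-4 + (3.47 × 10^-4)²/(1.91 × 10^-5) = 6.65 × 10^-3 M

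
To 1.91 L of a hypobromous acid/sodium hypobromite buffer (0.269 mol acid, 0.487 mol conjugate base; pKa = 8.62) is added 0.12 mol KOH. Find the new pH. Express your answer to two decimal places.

pH = 9.23

OH- converts HOBr to OBr-: HOBr → 0.149 mol, OBr- → 0.607 mol.
pH = pKa + log(n_OBr-/n_HOBr) = 8.62 + log(0.607/0.149) = 8.62 + (+0.610)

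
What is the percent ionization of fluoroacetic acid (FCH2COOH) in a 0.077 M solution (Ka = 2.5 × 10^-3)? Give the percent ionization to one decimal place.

16.5%

FCH2COOH ⇌ FCH2COO- + H+; let x = [H+] at equilibrium.
Solve x² + 0.0025x − 0.000192 = 0 → x = 1.27 × 10^-2 M
% ionization = x/C₀ × 100% = 1.27 × 10^-2/0.077 × 100% = 16.5%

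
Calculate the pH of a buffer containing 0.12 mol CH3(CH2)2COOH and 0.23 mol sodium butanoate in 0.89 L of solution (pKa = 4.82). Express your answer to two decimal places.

Using pH = pKa + log([base]/[acid]) with [base]/[acid] = 0.23/0.12:
pH = 4.82 + (+0.283) = 5.10

pH = 5.10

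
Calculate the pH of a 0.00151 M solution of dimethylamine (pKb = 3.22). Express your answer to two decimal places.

(CH3)2NH + H2O ⇌ (CH3)2NH2+ + OH-
Kb = 10^(−3.22) = 6.03 × 10^-4
Let x = [OH-] at equilibrium. Kb = x²/(0.00151 − x).
x is not negligible relative to C₀; solve x² + 0.000603·x − 9.11e-07 = 0.
x = (−Kb + √(Kb² + 4·Kb·C₀))/2 = 6.99 × 10^-4 M
pOH = 3.16, so pH = 14.00 − pOH = 10.84

pH = 10.84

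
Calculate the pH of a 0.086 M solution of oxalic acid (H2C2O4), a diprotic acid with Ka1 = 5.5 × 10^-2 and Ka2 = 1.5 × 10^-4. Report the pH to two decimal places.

pH = 1.33

Ka1 ≫ Ka2, so treat the first dissociation as the only significant source of H+.
Ka1 = x²/(0.086 − x) = 5.5 × 10^-2
Solving the quadratic: x = (−Ka1 + √(Ka1² + 4·Ka1·C₀))/2 = 4.66 × 10^-2 M
pH = −log(4.66 × 10^-2) = 1.33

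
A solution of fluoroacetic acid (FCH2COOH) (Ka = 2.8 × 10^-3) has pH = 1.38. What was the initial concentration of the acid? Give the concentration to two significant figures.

C₀ = 6.6 × 10^-1 M

[H+] = 10^(-1.38) = 4.17 × 10^-2 M = x
Ka = x²/(C₀ − x) ⇒ C₀ = x + x²/Ka
C₀ = 4.17 × 10^-2 + (4.17 × 10^-2)²/(2.8 × 10^-3) = 6.63 × 10^-1 M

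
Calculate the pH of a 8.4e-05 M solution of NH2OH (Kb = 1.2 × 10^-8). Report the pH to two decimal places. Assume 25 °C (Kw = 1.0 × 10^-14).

pH = 8.00

NH2OH + H2O ⇌ NH3OH+ + OH-
From the ICE table, Kb = x²/(8.4e-05 − x) = 1.2 × 10^-8.
Assume x ≪ 8.4e-05: x ≈ √(1.2 × 10^-8 × 8.4e-05) = 1.00 × 10^-6 M
(x/C₀ = 1.2% < 5%, so the approximation holds.)
pOH = 6.00, so pH = 14.00 − pOH = 8.00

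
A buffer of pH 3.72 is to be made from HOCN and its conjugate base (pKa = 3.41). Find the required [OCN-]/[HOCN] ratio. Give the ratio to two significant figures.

pH = pKa + log(r) ⇒ log(r) = 3.72 − 3.41 = +0.31
r = [OCN-]/[HOCN] = 10^(+0.31) = 2.04

ratio = 2.0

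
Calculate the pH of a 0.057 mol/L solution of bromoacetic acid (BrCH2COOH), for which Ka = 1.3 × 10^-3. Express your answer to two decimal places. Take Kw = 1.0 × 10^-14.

pH = 2.10

BrCH2COOH ⇌ BrCH2COO- + H+
From the ICE table, Ka = [H+]²/(0.057 − [H+]) = 1.3 × 10^-3.
[H+] is not negligible relative to C₀; solve [H+]² + 0.0013·[H+] − 7.41e-05 = 0.
[H+] = [−0.0013 + √(0.0013² + 0.000296)]/2 = 7.98 × 10^-3 M
pH = −log[H+] = −log(7.98 × 10^-3) = 2.10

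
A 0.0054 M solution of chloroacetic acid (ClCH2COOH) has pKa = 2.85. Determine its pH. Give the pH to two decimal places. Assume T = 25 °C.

pH = 2.67

ClCH2COOH ⇌ ClCH2COO- + H+
Ka = 10^(−2.85) = 1.41 × 10^-3
From the ICE table, Ka = [H+]²/(0.0054 − [H+]) = 1.41 × 10^-3.
Here C₀/Ka ≈ 3.83, so the small-[H+] approximation fails. Use the quadratic:
[H+] = [−0.00141 + √(0.00141² + 3.05e-05)]/2 = 2.14 × 10^-3 M
pH = −log(2.14 × 10^-3) = 2.67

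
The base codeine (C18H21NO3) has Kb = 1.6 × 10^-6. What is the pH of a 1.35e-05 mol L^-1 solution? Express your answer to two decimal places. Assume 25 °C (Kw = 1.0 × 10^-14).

C18H21NO3 + H2O ⇌ C18H22NO3+ + OH-
From the ICE table, Kb = [OH-]²/(1.35e-05 − [OH-]) = 1.6 × 10^-6.
The 5% rule fails; solving [OH-]² + Kb·[OH-] − Kb·C₀ = 0 exactly:
[OH-] = [−1.6e-06 + √(1.6e-06² + 8.64e-11)]/2 = 3.92 × 10^-6 M
pOH = 5.41, so pH = 14.00 − pOH = 8.59

pH = 8.59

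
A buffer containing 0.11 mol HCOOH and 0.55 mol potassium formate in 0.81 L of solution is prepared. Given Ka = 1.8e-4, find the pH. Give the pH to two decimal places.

pH = 4.44

pKa = −log(1.8 × 10^-4) = 3.745
Using pH = pKa + log([base]/[acid]) with [base]/[acid] = 0.55/0.11:
pH = 3.745 + (+0.699) = 4.44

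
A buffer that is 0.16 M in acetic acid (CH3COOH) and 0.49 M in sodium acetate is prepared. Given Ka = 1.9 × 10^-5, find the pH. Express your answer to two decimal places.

pH = 5.21

pKa = −log(1.9 × 10^-5) = 4.721
Henderson–Hasselbalch: pH = pKa + log([CH3COO-]/[CH3COOH]) = 4.721 + log(0.49/0.16)
pH = 4.721 + (+0.486) = 5.21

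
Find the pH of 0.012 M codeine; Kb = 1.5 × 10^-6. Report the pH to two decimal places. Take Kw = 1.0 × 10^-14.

C18H21NO3 + H2O ⇌ C18H22NO3+ + OH-
Kb = x²/(0.012 − x) = 1.5 × 10^-6
Since Kb ≪ C₀, x ≈ √(Kb·C₀) = 1.34 × 10^-4 M.
pOH = 3.87, so pH = 14.00 − pOH = 10.13

pH = 10.13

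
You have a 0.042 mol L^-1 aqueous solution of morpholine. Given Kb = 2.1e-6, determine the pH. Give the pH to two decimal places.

pH = 10.47

C4H8ONH + H2O ⇌ C4H8ONH2+ + OH-
Kb = x²/(0.042 − x) = 2.1 × 10^-6
Assume x ≪ 0.042: x ≈ √(2.1 × 10^-6 × 0.042) = 2.97 × 10^-4 M
pOH = −log(2.97 × 10^-4) = 3.53; pH = 14.00 − 3.53 = 10.47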